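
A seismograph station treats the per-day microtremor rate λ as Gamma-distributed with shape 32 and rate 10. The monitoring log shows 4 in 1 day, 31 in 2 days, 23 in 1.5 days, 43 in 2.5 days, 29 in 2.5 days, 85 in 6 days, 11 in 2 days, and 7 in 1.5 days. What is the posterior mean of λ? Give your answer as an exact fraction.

Total count: 4 + 31 + 23 + 43 + 29 + 85 + 11 + 7 = 233.
Total exposure: 1 + 2 + 1.5 + 2.5 + 2.5 + 6 + 2 + 1.5 = 19 days.
Gamma(α, β) with Poisson data over total exposure Σt gives posterior Gamma(α+Σx, β+Σt) = Gamma(265, 29).
Posterior mean = α'/β' = 265/29.

265/29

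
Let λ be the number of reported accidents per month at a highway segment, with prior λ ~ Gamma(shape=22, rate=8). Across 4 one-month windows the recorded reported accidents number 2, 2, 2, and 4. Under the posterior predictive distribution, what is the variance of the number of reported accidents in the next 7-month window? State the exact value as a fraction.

266/9

Total count: 2 + 2 + 2 + 4 = 10.
Total exposure: 4 months.
Posterior: α' = 22 + 10 = 32, β' = 8 + 4 = 12.
The posterior predictive for a window of length T is Negative Binomial with variance T·α'·(β'+T)/β'² = 7·32·19/144 = 266/9.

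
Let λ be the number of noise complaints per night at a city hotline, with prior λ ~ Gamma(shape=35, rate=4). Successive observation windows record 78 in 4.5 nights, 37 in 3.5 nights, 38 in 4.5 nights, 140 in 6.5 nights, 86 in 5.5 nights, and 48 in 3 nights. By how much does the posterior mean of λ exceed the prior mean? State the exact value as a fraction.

71/12

Total count: 78 + 37 + 38 + 140 + 86 + 48 = 427.
Total exposure: 4.5 + 3.5 + 4.5 + 6.5 + 5.5 + 3 = 27.5 nights.
The Gamma prior is conjugate for the Poisson rate, so λ | data ~ Gamma(35+427, 4+27.5) = Gamma(462, 63/2).
Posterior mean = 462/(63/2) = 44/3; prior mean = 35/4 = 35/4. Difference = 44/3 − 35/4 = 71/12.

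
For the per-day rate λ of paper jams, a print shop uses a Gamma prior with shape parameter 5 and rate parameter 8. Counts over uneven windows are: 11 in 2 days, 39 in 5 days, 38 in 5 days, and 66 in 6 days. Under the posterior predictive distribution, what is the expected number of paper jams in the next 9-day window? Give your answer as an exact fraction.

Total count: 11 + 39 + 38 + 66 = 154.
Total exposure: 2 + 5 + 5 + 6 = 18 days.
By Gamma–Poisson conjugacy, the posterior is Gamma(α + Σx, β + Σt) = Gamma(5 + 154, 8 + 18) = Gamma(159, 26).
Predictive mean over a 9-day window = T·E[λ|data] = 9·159/26 = 1431/26.

1431/26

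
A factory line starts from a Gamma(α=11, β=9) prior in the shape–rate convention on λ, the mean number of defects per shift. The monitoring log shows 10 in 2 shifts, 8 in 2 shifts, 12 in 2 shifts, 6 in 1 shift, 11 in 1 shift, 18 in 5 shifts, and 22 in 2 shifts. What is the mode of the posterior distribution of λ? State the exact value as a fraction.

Total count: 10 + 8 + 12 + 6 + 11 + 18 + 22 = 87.
Total exposure: 2 + 2 + 2 + 1 + 1 + 5 + 2 = 15 shifts.
The Gamma prior is conjugate for the Poisson rate, so λ | data ~ Gamma(11+87, 9+15) = Gamma(98, 24).
Posterior mode = (α'−1)/β' = 97/24.

97/24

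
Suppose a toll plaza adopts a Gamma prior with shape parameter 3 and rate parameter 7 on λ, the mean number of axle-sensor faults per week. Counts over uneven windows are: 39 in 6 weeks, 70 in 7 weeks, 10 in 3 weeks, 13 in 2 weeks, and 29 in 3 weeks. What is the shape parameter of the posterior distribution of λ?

Total count: 39 + 70 + 10 + 13 + 29 = 161.
Total exposure: 6 + 7 + 3 + 2 + 3 = 21 weeks.
Conjugate update: add total count to the shape and total exposure to the rate, giving Gamma(164, 28).

164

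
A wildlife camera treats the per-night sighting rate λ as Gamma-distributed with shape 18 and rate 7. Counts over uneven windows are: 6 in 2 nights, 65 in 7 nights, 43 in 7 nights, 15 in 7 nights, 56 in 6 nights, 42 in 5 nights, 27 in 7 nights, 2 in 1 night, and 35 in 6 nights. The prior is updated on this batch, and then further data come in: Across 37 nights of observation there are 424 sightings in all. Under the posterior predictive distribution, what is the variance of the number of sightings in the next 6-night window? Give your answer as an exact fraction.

107751/2116

Total count: 6 + 65 + 43 + 15 + 56 + 42 + 27 + 2 + 35 = 291.
Total exposure: 2 + 7 + 7 + 7 + 6 + 5 + 7 + 1 + 6 = 48 nights.
After the first batch: Gamma(18 + 291, 7 + 48) = Gamma(309, 55).
Total count 424 over total exposure 37 nights.
After the second batch: Gamma(309 + 424, 55 + 37) = Gamma(733, 92).
The posterior predictive for a window of length T is Negative Binomial with variance T·α'·(β'+T)/β'² = 6·733·98/8464 = 107751/2116.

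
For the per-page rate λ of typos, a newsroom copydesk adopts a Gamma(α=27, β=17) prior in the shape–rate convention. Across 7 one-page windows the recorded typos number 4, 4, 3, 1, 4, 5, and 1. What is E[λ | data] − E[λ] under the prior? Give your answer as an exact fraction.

185/408

Total count: 4 + 4 + 3 + 1 + 4 + 5 + 1 = 22.
Total exposure: 7 pages.
By Gamma–Poisson conjugacy, the posterior is Gamma(α + Σx, β + Σt) = Gamma(27 + 22, 17 + 7) = Gamma(49, 24).
Posterior mean = 49/24 = 49/24; prior mean = 27/17 = 27/17. Difference = 49/24 − 27/17 = 185/408.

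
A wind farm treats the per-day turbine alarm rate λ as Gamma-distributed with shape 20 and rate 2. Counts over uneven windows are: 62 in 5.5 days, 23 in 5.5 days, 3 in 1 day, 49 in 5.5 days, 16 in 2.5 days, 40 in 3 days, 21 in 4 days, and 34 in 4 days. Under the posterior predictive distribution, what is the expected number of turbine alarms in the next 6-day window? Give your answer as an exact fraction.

Total count: 62 + 23 + 3 + 49 + 16 + 40 + 21 + 34 = 248.
Total exposure: 5.5 + 5.5 + 1 + 5.5 + 2.5 + 3 + 4 + 4 = 31 days.
Posterior: α' = 20 + 248 = 268, β' = 2 + 31 = 33.
Predictive mean over a 6-day window = T·E[λ|data] = 6·268/33 = 536/11.

536/11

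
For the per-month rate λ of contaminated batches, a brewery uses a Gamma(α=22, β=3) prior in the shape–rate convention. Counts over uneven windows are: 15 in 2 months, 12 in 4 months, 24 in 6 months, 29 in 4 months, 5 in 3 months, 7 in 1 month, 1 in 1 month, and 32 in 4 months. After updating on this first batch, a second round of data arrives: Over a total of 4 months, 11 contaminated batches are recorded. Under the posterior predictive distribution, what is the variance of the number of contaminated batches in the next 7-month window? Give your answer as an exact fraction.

21567/512

Total count: 15 + 12 + 24 + 29 + 5 + 7 + 1 + 32 = 125.
Total exposure: 2 + 4 + 6 + 4 + 3 + 1 + 1 + 4 = 25 months.
After the first batch: Gamma(22 + 125, 3 + 25) = Gamma(147, 28).
Total count 11 over total exposure 4 months.
After the second batch: Gamma(147 + 11, 28 + 4) = Gamma(158, 32).
The posterior predictive for a window of length T is Negative Binomial with variance T·α'·(β'+T)/β'² = 7·158·39/1024 = 21567/512.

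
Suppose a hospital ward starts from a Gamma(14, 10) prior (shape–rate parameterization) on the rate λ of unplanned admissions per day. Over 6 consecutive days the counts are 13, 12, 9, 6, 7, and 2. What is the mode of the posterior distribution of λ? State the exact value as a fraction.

Total count: 13 + 12 + 9 + 6 + 7 + 2 = 49.
Total exposure: 6 days.
Conjugate update: add total count to the shape and total exposure to the rate, giving Gamma(63, 16).
Posterior mode = (α'−1)/β' = 62/16 = 31/8.

31/8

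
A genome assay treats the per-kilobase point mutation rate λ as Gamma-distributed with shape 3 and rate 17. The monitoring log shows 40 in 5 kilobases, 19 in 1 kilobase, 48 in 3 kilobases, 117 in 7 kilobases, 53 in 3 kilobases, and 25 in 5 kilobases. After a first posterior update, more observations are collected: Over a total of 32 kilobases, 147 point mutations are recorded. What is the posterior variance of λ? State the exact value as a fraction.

Total count: 40 + 19 + 48 + 117 + 53 + 25 = 302.
Total exposure: 5 + 1 + 3 + 7 + 3 + 5 = 24 kilobases.
After the first batch: Gamma(3 + 302, 17 + 24) = Gamma(305, 41).
Total count 147 over total exposure 32 kilobases.
After the second batch: Gamma(305 + 147, 41 + 32) = Gamma(452, 73).
Posterior variance = α'/β'² = 452/5329.

452/5329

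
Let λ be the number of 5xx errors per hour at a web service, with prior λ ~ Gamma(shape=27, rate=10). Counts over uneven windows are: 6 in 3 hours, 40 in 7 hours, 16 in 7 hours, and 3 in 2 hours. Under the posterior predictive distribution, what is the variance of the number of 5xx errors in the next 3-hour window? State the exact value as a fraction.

8832/841

Total count: 6 + 40 + 16 + 3 = 65.
Total exposure: 3 + 7 + 7 + 2 = 19 hours.
The Gamma prior is conjugate for the Poisson rate, so λ | data ~ Gamma(27+65, 10+19) = Gamma(92, 29).
The posterior predictive for a window of length T is Negative Binomial with variance T·α'·(β'+T)/β'² = 3·92·32/841 = 8832/841.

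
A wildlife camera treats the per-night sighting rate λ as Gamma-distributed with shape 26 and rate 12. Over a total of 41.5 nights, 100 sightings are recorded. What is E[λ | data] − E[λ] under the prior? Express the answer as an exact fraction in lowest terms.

121/642

Total count 100 over total exposure 41.5 nights.
The Gamma prior is conjugate for the Poisson rate, so λ | data ~ Gamma(26+100, 12+41.5) = Gamma(126, 107/2).
Posterior mean = 126/(107/2) = 252/107; prior mean = 26/12 = 13/6. Difference = 252/107 − 13/6 = 121/642.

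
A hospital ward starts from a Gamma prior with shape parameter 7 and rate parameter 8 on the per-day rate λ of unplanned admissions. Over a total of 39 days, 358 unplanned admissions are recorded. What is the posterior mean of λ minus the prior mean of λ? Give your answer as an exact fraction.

Total count 358 over total exposure 39 days.
The Gamma prior is conjugate for the Poisson rate, so λ | data ~ Gamma(7+358, 8+39) = Gamma(365, 47).
Posterior mean = 365/47 = 365/47; prior mean = 7/8 = 7/8. Difference = 365/47 − 7/8 = 2591/376.

2591/376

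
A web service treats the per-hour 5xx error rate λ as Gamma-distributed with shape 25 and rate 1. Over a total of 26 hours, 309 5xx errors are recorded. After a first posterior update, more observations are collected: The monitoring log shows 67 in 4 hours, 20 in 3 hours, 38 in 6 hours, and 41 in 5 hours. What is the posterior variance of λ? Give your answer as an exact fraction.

Total count 309 over total exposure 26 hours.
After the first batch: Gamma(25 + 309, 1 + 26) = Gamma(334, 27).
Total count: 67 + 20 + 38 + 41 = 166.
Total exposure: 4 + 3 + 6 + 5 = 18 hours.
After the second batch: Gamma(334 + 166, 27 + 18) = Gamma(500, 45).
Posterior variance = α'/β'² = 500/2025 = 20/81.

20/81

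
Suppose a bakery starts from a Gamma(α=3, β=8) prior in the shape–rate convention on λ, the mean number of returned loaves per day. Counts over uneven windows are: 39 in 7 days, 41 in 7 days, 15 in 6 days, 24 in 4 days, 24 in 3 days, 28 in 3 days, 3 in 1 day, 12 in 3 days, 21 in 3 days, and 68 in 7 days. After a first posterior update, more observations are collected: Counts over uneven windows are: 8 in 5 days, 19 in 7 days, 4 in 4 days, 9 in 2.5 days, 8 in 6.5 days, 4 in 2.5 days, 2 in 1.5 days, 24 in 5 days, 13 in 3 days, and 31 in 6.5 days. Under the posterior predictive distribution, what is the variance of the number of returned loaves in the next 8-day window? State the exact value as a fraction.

Total count: 39 + 41 + 15 + 24 + 24 + 28 + 3 + 12 + 21 + 68 = 275.
Total exposure: 7 + 7 + 6 + 4 + 3 + 3 + 1 + 3 + 3 + 7 = 44 days.
After the first batch: Gamma(3 + 275, 8 + 44) = Gamma(278, 52).
Total count: 8 + 19 + 4 + 9 + 8 + 4 + 2 + 24 + 13 + 31 = 122.
Total exposure: 5 + 7 + 4 + 2.5 + 6.5 + 2.5 + 1.5 + 5 + 3 + 6.5 = 43.5 days.
After the second batch: Gamma(278 + 122, 52 + 43.5) = Gamma(400, 191/2).
The posterior predictive for a window of length T is Negative Binomial with variance T·α'·(β'+T)/β'² = 8·400·(207/2)/(36481/4) = 1324800/36481.

1324800/36481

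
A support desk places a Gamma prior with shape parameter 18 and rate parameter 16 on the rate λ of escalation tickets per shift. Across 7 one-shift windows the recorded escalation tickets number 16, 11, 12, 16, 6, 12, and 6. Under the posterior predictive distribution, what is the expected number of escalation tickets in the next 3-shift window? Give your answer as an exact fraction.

Total count: 16 + 11 + 12 + 16 + 6 + 12 + 6 = 79.
Total exposure: 7 shifts.
Gamma(α, β) with Poisson data over total exposure Σt gives posterior Gamma(α+Σx, β+Σt) = Gamma(97, 23).
Predictive mean over a 3-shift window = T·E[λ|data] = 3·97/23 = 291/23.

291/23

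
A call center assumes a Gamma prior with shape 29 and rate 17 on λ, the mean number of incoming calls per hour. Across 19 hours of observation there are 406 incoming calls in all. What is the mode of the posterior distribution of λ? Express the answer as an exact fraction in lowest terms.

217/18

Total count 406 over total exposure 19 hours.
Gamma(α, β) with Poisson data over total exposure Σt gives posterior Gamma(α+Σx, β+Σt) = Gamma(435, 36).
Posterior mode = (α'−1)/β' = 434/36 = 217/18.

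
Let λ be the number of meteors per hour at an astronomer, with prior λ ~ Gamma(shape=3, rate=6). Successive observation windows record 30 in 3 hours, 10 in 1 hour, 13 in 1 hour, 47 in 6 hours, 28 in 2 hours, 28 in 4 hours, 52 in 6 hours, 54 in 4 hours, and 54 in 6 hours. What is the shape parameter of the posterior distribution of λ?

Total count: 30 + 10 + 13 + 47 + 28 + 28 + 52 + 54 + 54 = 316.
Total exposure: 3 + 1 + 1 + 6 + 2 + 4 + 6 + 4 + 6 = 33 hours.
The Gamma prior is conjugate for the Poisson rate, so λ | data ~ Gamma(3+316, 6+33) = Gamma(319, 39).

319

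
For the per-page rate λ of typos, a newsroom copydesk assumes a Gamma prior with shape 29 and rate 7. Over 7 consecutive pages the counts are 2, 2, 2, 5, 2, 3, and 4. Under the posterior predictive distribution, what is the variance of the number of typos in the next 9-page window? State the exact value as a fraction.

207/4

Total count: 2 + 2 + 2 + 5 + 2 + 3 + 4 = 20.
Total exposure: 7 pages.
Posterior: α' = 29 + 20 = 49, β' = 7 + 7 = 14.
The posterior predictive for a window of length T is Negative Binomial with variance T·α'·(β'+T)/β'² = 9·49·23/196 = 207/4.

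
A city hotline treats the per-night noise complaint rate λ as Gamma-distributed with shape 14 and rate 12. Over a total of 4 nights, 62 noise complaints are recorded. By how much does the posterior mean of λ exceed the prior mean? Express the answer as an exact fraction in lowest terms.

43/12

Total count 62 over total exposure 4 nights.
By Gamma–Poisson conjugacy, the posterior is Gamma(α + Σx, β + Σt) = Gamma(14 + 62, 12 + 4) = Gamma(76, 16).
Posterior mean = 76/16 = 19/4; prior mean = 14/12 = 7/6. Difference = 19/4 − 7/6 = 43/12.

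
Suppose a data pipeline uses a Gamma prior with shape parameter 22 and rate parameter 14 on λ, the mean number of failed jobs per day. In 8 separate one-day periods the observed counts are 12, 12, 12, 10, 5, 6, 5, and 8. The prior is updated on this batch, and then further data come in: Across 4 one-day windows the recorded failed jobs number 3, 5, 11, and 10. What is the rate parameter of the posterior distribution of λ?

Total count: 12 + 12 + 12 + 10 + 5 + 6 + 5 + 8 = 70.
Total exposure: 8 days.
After the first batch: Gamma(22 + 70, 14 + 8) = Gamma(92, 22).
Total count: 3 + 5 + 11 + 10 = 29.
Total exposure: 4 days.
After the second batch: Gamma(92 + 29, 22 + 4) = Gamma(121, 26).

26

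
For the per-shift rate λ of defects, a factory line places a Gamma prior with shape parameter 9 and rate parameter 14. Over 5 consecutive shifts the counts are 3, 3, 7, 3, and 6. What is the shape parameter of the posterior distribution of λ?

31

Total count: 3 + 3 + 7 + 3 + 6 = 22.
Total exposure: 5 shifts.
Gamma(α, β) with Poisson data over total exposure Σt gives posterior Gamma(α+Σx, β+Σt) = Gamma(31, 19).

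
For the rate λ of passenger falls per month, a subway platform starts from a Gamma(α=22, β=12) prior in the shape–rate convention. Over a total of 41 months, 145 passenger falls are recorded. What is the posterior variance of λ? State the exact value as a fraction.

167/2809

Total count 145 over total exposure 41 months.
By Gamma–Poisson conjugacy, the posterior is Gamma(α + Σx, β + Σt) = Gamma(22 + 145, 12 + 41) = Gamma(167, 53).
Posterior variance = α'/β'² = 167/2809.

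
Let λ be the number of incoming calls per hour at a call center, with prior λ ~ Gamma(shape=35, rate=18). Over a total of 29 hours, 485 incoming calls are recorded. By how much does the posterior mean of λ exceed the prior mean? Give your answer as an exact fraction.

7715/846

Total count 485 over total exposure 29 hours.
Conjugate update: add total count to the shape and total exposure to the rate, giving Gamma(520, 47).
Posterior mean = 520/47 = 520/47; prior mean = 35/18 = 35/18. Difference = 520/47 − 35/18 = 7715/846.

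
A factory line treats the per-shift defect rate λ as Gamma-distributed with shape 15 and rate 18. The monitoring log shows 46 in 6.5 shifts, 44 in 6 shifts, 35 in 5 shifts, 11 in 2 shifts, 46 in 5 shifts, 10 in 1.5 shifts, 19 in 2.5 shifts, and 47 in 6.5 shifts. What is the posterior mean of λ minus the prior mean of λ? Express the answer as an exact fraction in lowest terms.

1373/318

Total count: 46 + 44 + 35 + 11 + 46 + 10 + 19 + 47 = 258.
Total exposure: 6.5 + 6 + 5 + 2 + 5 + 1.5 + 2.5 + 6.5 = 35 shifts.
Conjugate update: add total count to the shape and total exposure to the rate, giving Gamma(273, 53).
Posterior mean = 273/53 = 273/53; prior mean = 15/18 = 5/6. Difference = 273/53 − 5/6 = 1373/318.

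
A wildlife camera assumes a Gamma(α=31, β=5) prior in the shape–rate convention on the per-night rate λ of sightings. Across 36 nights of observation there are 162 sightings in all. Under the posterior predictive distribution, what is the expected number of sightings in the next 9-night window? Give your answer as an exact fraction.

1737/41

Total count 162 over total exposure 36 nights.
The Gamma prior is conjugate for the Poisson rate, so λ | data ~ Gamma(31+162, 5+36) = Gamma(193, 41).
Predictive mean over a 9-night window = T·E[λ|data] = 9·193/41 = 1737/41.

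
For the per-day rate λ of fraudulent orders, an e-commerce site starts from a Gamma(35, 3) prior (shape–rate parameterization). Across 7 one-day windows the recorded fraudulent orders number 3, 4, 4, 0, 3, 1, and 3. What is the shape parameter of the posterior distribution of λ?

Total count: 3 + 4 + 4 + 0 + 3 + 1 + 3 = 18.
Total exposure: 7 days.
By Gamma–Poisson conjugacy, the posterior is Gamma(α + Σx, β + Σt) = Gamma(35 + 18, 3 + 7) = Gamma(53, 10).

53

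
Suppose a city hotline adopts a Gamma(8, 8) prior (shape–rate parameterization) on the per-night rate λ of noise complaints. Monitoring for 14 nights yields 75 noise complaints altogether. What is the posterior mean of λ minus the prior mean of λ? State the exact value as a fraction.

Total count 75 over total exposure 14 nights.
Posterior: α' = 8 + 75 = 83, β' = 8 + 14 = 22.
Posterior mean = 83/22 = 83/22; prior mean = 8/8 = 1. Difference = 83/22 − 1 = 61/22.

61/22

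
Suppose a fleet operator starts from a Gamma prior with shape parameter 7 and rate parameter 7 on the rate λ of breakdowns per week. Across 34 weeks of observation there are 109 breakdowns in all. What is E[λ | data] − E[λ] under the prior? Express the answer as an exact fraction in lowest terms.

75/41

Total count 109 over total exposure 34 weeks.
The Gamma prior is conjugate for the Poisson rate, so λ | data ~ Gamma(7+109, 7+34) = Gamma(116, 41).
Posterior mean = 116/41 = 116/41; prior mean = 7/7 = 1. Difference = 116/41 − 1 = 75/41.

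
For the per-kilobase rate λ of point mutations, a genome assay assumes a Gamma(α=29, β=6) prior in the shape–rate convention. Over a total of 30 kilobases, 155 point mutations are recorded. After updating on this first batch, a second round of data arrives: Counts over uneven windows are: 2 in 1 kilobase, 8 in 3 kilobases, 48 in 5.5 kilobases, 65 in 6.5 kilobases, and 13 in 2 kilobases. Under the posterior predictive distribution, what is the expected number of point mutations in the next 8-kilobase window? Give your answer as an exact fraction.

1280/27

Total count 155 over total exposure 30 kilobases.
After the first batch: Gamma(29 + 155, 6 + 30) = Gamma(184, 36).
Total count: 2 + 8 + 48 + 65 + 13 = 136.
Total exposure: 1 + 3 + 5.5 + 6.5 + 2 = 18 kilobases.
After the second batch: Gamma(184 + 136, 36 + 18) = Gamma(320, 54).
Predictive mean over an 8-kilobase window = T·E[λ|data] = 8·320/54 = 1280/27.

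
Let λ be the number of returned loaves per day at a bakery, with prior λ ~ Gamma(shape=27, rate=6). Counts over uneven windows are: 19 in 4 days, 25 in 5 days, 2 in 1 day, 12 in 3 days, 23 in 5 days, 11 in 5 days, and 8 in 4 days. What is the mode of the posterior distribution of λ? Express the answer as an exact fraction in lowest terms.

Total count: 19 + 25 + 2 + 12 + 23 + 11 + 8 = 100.
Total exposure: 4 + 5 + 1 + 3 + 5 + 5 + 4 = 27 days.
The Gamma prior is conjugate for the Poisson rate, so λ | data ~ Gamma(27+100, 6+27) = Gamma(127, 33).
Posterior mode = (α'−1)/β' = 126/33 = 42/11.

42/11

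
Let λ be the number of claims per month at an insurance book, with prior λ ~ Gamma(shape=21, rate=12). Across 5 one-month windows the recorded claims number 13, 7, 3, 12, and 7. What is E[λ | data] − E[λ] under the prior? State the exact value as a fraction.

133/68

Total count: 13 + 7 + 3 + 12 + 7 = 42.
Total exposure: 5 months.
Posterior: α' = 21 + 42 = 63, β' = 12 + 5 = 17.
Posterior mean = 63/17 = 63/17; prior mean = 21/12 = 7/4. Difference = 63/17 − 7/4 = 133/68.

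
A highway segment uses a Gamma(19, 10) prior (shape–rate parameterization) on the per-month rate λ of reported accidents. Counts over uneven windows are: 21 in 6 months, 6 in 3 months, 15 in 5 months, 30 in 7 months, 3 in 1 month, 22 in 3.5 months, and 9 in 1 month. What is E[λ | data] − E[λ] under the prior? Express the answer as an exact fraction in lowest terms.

1113/730

Total count: 21 + 6 + 15 + 30 + 3 + 22 + 9 = 106.
Total exposure: 6 + 3 + 5 + 7 + 1 + 3.5 + 1 = 26.5 months.
Conjugate update: add total count to the shape and total exposure to the rate, giving Gamma(125, 73/2).
Posterior mean = 125/(73/2) = 250/73; prior mean = 19/10 = 19/10. Difference = 250/73 − 19/10 = 1113/730.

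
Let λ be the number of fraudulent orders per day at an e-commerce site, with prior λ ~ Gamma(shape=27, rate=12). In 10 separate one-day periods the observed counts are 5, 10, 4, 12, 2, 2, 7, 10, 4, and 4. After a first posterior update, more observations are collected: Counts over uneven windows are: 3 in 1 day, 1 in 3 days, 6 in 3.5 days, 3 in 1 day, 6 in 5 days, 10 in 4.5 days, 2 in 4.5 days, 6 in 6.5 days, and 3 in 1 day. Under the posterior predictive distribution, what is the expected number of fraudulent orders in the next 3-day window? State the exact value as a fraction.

Total count: 5 + 10 + 4 + 12 + 2 + 2 + 7 + 10 + 4 + 4 = 60.
Total exposure: 10 days.
After the first batch: Gamma(27 + 60, 12 + 10) = Gamma(87, 22).
Total count: 3 + 1 + 6 + 3 + 6 + 10 + 2 + 6 + 3 = 40.
Total exposure: 1 + 3 + 3.5 + 1 + 5 + 4.5 + 4.5 + 6.5 + 1 = 30 days.
After the second batch: Gamma(87 + 40, 22 + 30) = Gamma(127, 52).
Predictive mean over a 3-day window = T·E[λ|data] = 3·127/52 = 381/52.

381/52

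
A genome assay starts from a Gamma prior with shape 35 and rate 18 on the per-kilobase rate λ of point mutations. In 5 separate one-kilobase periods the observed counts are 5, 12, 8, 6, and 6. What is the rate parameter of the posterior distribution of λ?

23

Total count: 5 + 12 + 8 + 6 + 6 = 37.
Total exposure: 5 kilobases.
Gamma(α, β) with Poisson data over total exposure Σt gives posterior Gamma(α+Σx, β+Σt) = Gamma(72, 23).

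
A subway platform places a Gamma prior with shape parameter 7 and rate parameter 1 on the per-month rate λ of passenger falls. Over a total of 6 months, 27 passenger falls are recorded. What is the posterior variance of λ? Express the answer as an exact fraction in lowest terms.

Total count 27 over total exposure 6 months.
Gamma(α, β) with Poisson data over total exposure Σt gives posterior Gamma(α+Σx, β+Σt) = Gamma(34, 7).
Posterior variance = α'/β'² = 34/49.

34/49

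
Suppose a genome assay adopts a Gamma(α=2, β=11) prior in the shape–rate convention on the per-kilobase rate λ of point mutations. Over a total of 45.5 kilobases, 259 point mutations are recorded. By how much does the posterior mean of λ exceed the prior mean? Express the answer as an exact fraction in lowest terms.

5516/1243

Total count 259 over total exposure 45.5 kilobases.
Posterior: α' = 2 + 259 = 261, β' = 11 + 45.5 = 113/2.
Posterior mean = 261/(113/2) = 522/113; prior mean = 2/11 = 2/11. Difference = 522/113 − 2/11 = 5516/1243.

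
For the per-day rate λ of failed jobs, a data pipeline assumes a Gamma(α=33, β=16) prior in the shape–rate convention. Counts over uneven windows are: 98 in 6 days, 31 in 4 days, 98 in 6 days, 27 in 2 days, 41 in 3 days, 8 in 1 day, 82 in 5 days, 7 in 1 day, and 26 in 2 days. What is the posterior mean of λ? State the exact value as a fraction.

451/46

Total count: 98 + 31 + 98 + 27 + 41 + 8 + 82 + 7 + 26 = 418.
Total exposure: 6 + 4 + 6 + 2 + 3 + 1 + 5 + 1 + 2 = 30 days.
By Gamma–Poisson conjugacy, the posterior is Gamma(α + Σx, β + Σt) = Gamma(33 + 418, 16 + 30) = Gamma(451, 46).
Posterior mean = α'/β' = 451/46.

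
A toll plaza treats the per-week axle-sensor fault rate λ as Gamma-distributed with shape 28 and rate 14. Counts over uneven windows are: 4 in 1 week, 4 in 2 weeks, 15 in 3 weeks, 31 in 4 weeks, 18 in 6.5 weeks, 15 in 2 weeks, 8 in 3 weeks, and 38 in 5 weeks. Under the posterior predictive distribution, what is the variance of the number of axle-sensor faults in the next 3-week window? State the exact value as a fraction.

Total count: 4 + 4 + 15 + 31 + 18 + 15 + 8 + 38 = 133.
Total exposure: 1 + 2 + 3 + 4 + 6.5 + 2 + 3 + 5 = 26.5 weeks.
Gamma(α, β) with Poisson data over total exposure Σt gives posterior Gamma(α+Σx, β+Σt) = Gamma(161, 81/2).
The posterior predictive for a window of length T is Negative Binomial with variance T·α'·(β'+T)/β'² = 3·161·(87/2)/(6561/4) = 9338/729.

9338/729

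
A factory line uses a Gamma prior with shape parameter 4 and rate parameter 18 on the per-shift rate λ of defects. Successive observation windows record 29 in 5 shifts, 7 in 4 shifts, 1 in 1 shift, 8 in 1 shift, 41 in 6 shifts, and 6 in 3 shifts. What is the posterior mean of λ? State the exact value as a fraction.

Total count: 29 + 7 + 1 + 8 + 41 + 6 = 92.
Total exposure: 5 + 4 + 1 + 1 + 6 + 3 = 20 shifts.
Gamma(α, β) with Poisson data over total exposure Σt gives posterior Gamma(α+Σx, β+Σt) = Gamma(96, 38).
Posterior mean = α'/β' = 96/38 = 48/19.

48/19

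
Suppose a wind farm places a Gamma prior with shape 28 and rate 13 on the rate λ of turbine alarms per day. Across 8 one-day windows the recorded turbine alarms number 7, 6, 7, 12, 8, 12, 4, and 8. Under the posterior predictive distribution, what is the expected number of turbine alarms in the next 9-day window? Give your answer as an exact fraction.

276/7

Total count: 7 + 6 + 7 + 12 + 8 + 12 + 4 + 8 = 64.
Total exposure: 8 days.
Gamma(α, β) with Poisson data over total exposure Σt gives posterior Gamma(α+Σx, β+Σt) = Gamma(92, 21).
Predictive mean over a 9-day window = T·E[λ|data] = 9·92/21 = 276/7.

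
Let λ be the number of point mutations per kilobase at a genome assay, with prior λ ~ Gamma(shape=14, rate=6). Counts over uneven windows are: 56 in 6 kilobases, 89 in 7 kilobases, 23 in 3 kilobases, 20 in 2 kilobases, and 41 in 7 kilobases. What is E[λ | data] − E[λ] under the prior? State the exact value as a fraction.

Total count: 56 + 89 + 23 + 20 + 41 = 229.
Total exposure: 6 + 7 + 3 + 2 + 7 = 25 kilobases.
By Gamma–Poisson conjugacy, the posterior is Gamma(α + Σx, β + Σt) = Gamma(14 + 229, 6 + 25) = Gamma(243, 31).
Posterior mean = 243/31 = 243/31; prior mean = 14/6 = 7/3. Difference = 243/31 − 7/3 = 512/93.

512/93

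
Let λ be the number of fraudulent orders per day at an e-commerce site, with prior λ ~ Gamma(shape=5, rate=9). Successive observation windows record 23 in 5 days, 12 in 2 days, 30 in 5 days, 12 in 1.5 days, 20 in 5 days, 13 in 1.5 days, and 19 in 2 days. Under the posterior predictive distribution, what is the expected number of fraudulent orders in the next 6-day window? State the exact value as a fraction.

Total count: 23 + 12 + 30 + 12 + 20 + 13 + 19 = 129.
Total exposure: 5 + 2 + 5 + 1.5 + 5 + 1.5 + 2 = 22 days.
Posterior: α' = 5 + 129 = 134, β' = 9 + 22 = 31.
Predictive mean over a 6-day window = T·E[λ|data] = 6·134/31 = 804/31.

804/31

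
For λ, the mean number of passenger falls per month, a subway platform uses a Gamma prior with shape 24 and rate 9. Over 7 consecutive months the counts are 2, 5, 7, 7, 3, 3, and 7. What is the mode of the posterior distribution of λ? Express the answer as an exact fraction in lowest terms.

57/16

Total count: 2 + 5 + 7 + 7 + 3 + 3 + 7 = 34.
Total exposure: 7 months.
The Gamma prior is conjugate for the Poisson rate, so λ | data ~ Gamma(24+34, 9+7) = Gamma(58, 16).
Posterior mode = (α'−1)/β' = 57/16.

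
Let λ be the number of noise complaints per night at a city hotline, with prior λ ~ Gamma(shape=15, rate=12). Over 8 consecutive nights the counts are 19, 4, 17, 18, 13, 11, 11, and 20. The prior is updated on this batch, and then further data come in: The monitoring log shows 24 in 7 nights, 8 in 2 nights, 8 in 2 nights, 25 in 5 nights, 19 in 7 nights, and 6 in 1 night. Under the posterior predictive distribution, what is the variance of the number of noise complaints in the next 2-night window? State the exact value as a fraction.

Total count: 19 + 4 + 17 + 18 + 13 + 11 + 11 + 20 = 113.
Total exposure: 8 nights.
After the first batch: Gamma(15 + 113, 12 + 8) = Gamma(128, 20).
Total count: 24 + 8 + 8 + 25 + 19 + 6 = 90.
Total exposure: 7 + 2 + 2 + 5 + 7 + 1 = 24 nights.
After the second batch: Gamma(128 + 90, 20 + 24) = Gamma(218, 44).
The posterior predictive for a window of length T is Negative Binomial with variance T·α'·(β'+T)/β'² = 2·218·46/1936 = 2507/242.

2507/242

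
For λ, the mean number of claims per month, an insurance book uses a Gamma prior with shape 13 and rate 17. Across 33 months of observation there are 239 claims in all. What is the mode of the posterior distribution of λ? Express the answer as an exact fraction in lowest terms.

Total count 239 over total exposure 33 months.
Conjugate update: add total count to the shape and total exposure to the rate, giving Gamma(252, 50).
Posterior mode = (α'−1)/β' = 251/50.

251/50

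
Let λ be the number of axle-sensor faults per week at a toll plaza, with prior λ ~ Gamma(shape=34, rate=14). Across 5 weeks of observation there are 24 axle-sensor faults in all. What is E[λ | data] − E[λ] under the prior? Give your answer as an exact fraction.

83/133

Total count 24 over total exposure 5 weeks.
Posterior: α' = 34 + 24 = 58, β' = 14 + 5 = 19.
Posterior mean = 58/19 = 58/19; prior mean = 34/14 = 17/7. Difference = 58/19 − 17/7 = 83/133.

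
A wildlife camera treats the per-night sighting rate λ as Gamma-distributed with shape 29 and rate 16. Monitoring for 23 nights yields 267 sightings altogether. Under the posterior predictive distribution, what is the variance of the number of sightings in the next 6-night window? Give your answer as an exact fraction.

Total count 267 over total exposure 23 nights.
Gamma(α, β) with Poisson data over total exposure Σt gives posterior Gamma(α+Σx, β+Σt) = Gamma(296, 39).
The posterior predictive for a window of length T is Negative Binomial with variance T·α'·(β'+T)/β'² = 6·296·45/1521 = 8880/169.

8880/169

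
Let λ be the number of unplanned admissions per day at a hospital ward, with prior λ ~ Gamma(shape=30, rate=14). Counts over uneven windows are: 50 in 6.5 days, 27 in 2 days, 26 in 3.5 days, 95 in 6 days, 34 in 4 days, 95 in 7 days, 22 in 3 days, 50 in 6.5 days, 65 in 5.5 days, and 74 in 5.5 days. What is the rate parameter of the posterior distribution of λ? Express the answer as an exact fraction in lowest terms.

127/2

Total count: 50 + 27 + 26 + 95 + 34 + 95 + 22 + 50 + 65 + 74 = 538.
Total exposure: 6.5 + 2 + 3.5 + 6 + 4 + 7 + 3 + 6.5 + 5.5 + 5.5 = 49.5 days.
By Gamma–Poisson conjugacy, the posterior is Gamma(α + Σx, β + Σt) = Gamma(30 + 538, 14 + 49.5) = Gamma(568, 127/2).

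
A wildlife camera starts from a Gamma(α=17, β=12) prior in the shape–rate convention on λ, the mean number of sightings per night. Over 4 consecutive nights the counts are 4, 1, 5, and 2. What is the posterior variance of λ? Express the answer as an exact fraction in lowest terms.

29/256

Total count: 4 + 1 + 5 + 2 = 12.
Total exposure: 4 nights.
Gamma(α, β) with Poisson data over total exposure Σt gives posterior Gamma(α+Σx, β+Σt) = Gamma(29, 16).
Posterior variance = α'/β'² = 29/256.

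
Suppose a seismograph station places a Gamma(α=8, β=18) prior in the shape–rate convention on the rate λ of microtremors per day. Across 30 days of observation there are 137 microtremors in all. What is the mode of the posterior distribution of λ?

Total count 137 over total exposure 30 days.
By Gamma–Poisson conjugacy, the posterior is Gamma(α + Σx, β + Σt) = Gamma(8 + 137, 18 + 30) = Gamma(145, 48).
Posterior mode = (α'−1)/β' = 144/48 = 3.

3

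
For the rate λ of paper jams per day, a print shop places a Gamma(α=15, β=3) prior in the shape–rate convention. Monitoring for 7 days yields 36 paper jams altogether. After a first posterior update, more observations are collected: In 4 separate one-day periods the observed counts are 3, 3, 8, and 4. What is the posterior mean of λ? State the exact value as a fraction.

Total count 36 over total exposure 7 days.
After the first batch: Gamma(15 + 36, 3 + 7) = Gamma(51, 10).
Total count: 3 + 3 + 8 + 4 = 18.
Total exposure: 4 days.
After the second batch: Gamma(51 + 18, 10 + 4) = Gamma(69, 14).
Posterior mean = α'/β' = 69/14.

69/14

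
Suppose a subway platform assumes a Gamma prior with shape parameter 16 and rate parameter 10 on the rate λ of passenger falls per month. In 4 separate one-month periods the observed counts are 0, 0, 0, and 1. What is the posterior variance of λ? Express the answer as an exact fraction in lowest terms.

Total count: 0 + 0 + 0 + 1 = 1.
Total exposure: 4 months.
Conjugate update: add total count to the shape and total exposure to the rate, giving Gamma(17, 14).
Posterior variance = α'/β'² = 17/196.

17/196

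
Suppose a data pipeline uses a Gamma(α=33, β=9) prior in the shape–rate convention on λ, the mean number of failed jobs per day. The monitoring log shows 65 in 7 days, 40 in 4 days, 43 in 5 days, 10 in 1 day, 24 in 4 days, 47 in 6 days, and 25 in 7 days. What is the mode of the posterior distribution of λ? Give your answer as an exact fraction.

Total count: 65 + 40 + 43 + 10 + 24 + 47 + 25 = 254.
Total exposure: 7 + 4 + 5 + 1 + 4 + 6 + 7 = 34 days.
By Gamma–Poisson conjugacy, the posterior is Gamma(α + Σx, β + Σt) = Gamma(33 + 254, 9 + 34) = Gamma(287, 43).
Posterior mode = (α'−1)/β' = 286/43.

286/43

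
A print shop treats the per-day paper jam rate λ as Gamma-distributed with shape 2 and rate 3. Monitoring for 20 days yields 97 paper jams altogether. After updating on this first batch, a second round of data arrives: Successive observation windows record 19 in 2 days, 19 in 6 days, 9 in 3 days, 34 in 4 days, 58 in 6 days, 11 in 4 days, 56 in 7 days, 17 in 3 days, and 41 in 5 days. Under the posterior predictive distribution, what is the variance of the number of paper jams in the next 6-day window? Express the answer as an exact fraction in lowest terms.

Total count 97 over total exposure 20 days.
After the first batch: Gamma(2 + 97, 3 + 20) = Gamma(99, 23).
Total count: 19 + 19 + 9 + 34 + 58 + 11 + 56 + 17 + 41 = 264.
Total exposure: 2 + 6 + 3 + 4 + 6 + 4 + 7 + 3 + 5 = 40 days.
After the second batch: Gamma(99 + 264, 23 + 40) = Gamma(363, 63).
The posterior predictive for a window of length T is Negative Binomial with variance T·α'·(β'+T)/β'² = 6·363·69/3969 = 5566/147.

5566/147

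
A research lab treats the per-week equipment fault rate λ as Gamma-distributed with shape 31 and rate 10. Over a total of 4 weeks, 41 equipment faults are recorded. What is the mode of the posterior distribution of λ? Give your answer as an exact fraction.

71/14

Total count 41 over total exposure 4 weeks.
The Gamma prior is conjugate for the Poisson rate, so λ | data ~ Gamma(31+41, 10+4) = Gamma(72, 14).
Posterior mode = (α'−1)/β' = 71/14.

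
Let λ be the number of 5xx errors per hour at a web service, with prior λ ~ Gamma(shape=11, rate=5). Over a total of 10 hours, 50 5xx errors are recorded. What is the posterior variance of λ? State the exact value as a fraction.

61/225

Total count 50 over total exposure 10 hours.
By Gamma–Poisson conjugacy, the posterior is Gamma(α + Σx, β + Σt) = Gamma(11 + 50, 5 + 10) = Gamma(61, 15).
Posterior variance = α'/β'² = 61/225.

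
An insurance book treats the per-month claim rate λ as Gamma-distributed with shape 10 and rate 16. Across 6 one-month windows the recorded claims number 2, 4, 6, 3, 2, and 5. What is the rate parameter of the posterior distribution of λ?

Total count: 2 + 4 + 6 + 3 + 2 + 5 = 22.
Total exposure: 6 months.
The Gamma prior is conjugate for the Poisson rate, so λ | data ~ Gamma(10+22, 16+6) = Gamma(32, 22).

22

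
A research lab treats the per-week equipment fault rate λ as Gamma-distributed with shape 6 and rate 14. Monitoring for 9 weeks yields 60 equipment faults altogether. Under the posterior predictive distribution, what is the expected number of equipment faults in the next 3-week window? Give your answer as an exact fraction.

198/23

Total count 60 over total exposure 9 weeks.
Posterior: α' = 6 + 60 = 66, β' = 14 + 9 = 23.
Predictive mean over a 3-week window = T·E[λ|data] = 3·66/23 = 198/23.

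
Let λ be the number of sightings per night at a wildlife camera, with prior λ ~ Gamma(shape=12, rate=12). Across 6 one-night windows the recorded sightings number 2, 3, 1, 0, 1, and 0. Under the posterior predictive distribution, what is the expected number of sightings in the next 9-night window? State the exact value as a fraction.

Total count: 2 + 3 + 1 + 0 + 1 + 0 = 7.
Total exposure: 6 nights.
By Gamma–Poisson conjugacy, the posterior is Gamma(α + Σx, β + Σt) = Gamma(12 + 7, 12 + 6) = Gamma(19, 18).
Predictive mean over a 9-night window = T·E[λ|data] = 9·19/18 = 19/2.

19/2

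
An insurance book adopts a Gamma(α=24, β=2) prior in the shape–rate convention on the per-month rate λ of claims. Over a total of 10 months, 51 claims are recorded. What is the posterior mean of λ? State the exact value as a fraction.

25/4

Total count 51 over total exposure 10 months.
By Gamma–Poisson conjugacy, the posterior is Gamma(α + Σx, β + Σt) = Gamma(24 + 51, 2 + 10) = Gamma(75, 12).
Posterior mean = α'/β' = 75/12 = 25/4.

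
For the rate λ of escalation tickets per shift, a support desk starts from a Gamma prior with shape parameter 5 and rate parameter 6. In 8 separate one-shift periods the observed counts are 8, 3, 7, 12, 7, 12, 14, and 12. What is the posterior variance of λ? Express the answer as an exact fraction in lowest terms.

Total count: 8 + 3 + 7 + 12 + 7 + 12 + 14 + 12 = 75.
Total exposure: 8 shifts.
Gamma(α, β) with Poisson data over total exposure Σt gives posterior Gamma(α+Σx, β+Σt) = Gamma(80, 14).
Posterior variance = α'/β'² = 80/196 = 20/49.

20/49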